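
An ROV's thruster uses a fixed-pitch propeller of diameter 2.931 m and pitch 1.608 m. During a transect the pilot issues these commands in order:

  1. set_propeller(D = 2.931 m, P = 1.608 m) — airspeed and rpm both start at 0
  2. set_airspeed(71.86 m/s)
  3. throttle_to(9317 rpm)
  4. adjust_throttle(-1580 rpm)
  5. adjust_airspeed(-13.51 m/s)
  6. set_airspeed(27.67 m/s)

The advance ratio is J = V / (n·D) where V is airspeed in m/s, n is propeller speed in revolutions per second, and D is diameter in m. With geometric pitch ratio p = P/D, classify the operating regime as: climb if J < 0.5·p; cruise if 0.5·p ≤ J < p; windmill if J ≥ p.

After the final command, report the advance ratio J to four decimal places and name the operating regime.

set_propeller: D = 2.931 m, P = 1.608 m (p = P/D = 0.548618); state ← (V=0, rpm=0)
set_airspeed(71.86): V ← 71.86 m/s
throttle_to(9317): rpm ← 9317
adjust_throttle(-1580): rpm ← 9317 -1580 = 7737
adjust_airspeed(-13.51): V ← 71.86 -13.51 = 58.35 m/s
set_airspeed(27.67): V ← 27.67 m/s
final state: V = 27.67 m/s, rpm = 7737 → n = rpm/60 = 128.950000 rev/s
J = V / (n·D) = 27.67 / (128.950000 × 2.931) = 0.073210
regime bands: climb J<0.2743 | cruise [0.2743, 0.5486) | windmill J≥0.5486
J = 0.0732 → climb

J = 0.0732, regime = climb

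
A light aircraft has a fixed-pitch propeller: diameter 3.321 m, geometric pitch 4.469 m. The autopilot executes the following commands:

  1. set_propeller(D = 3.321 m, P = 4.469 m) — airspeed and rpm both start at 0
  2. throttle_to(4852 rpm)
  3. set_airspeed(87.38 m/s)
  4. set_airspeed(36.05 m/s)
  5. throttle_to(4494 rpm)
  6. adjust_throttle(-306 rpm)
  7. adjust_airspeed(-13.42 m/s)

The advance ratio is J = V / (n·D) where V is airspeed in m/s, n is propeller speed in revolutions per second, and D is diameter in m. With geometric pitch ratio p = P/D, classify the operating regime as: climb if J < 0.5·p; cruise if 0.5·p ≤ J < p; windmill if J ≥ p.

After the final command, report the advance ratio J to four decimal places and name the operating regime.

J = 0.0976, regime = climb

set_propeller: D = 3.321 m, P = 4.469 m (p = P/D = 1.345679); state ← (V=0, rpm=0)
throttle_to(4852): rpm ← 4852
set_airspeed(87.38): V ← 87.38 m/s
set_airspeed(36.05): V ← 36.05 m/s
throttle_to(4494): rpm ← 4494
adjust_throttle(-306): rpm ← 4494 -306 = 4188
adjust_airspeed(-13.42): V ← 36.05 -13.42 = 22.63 m/s
final state: V = 22.63 m/s, rpm = 4188 → n = rpm/60 = 69.800000 rev/s
J = V / (n·D) = 22.63 / (69.800000 × 3.321) = 0.097625
regime bands: climb J<0.6728 | cruise [0.6728, 1.3457) | windmill J≥1.3457
J = 0.0976 → climb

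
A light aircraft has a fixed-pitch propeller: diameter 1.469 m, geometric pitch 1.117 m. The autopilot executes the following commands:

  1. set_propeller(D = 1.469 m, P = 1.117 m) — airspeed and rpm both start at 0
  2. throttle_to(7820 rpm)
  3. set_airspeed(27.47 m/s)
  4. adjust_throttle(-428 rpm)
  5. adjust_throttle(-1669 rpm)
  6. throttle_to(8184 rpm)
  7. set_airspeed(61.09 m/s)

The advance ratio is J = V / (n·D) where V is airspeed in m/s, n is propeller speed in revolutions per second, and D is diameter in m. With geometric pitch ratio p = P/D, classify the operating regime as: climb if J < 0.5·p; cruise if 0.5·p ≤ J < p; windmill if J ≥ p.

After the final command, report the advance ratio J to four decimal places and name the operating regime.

J = 0.3049, regime = climb

set_propeller: D = 1.469 m, P = 1.117 m (p = P/D = 0.760381); state ← (V=0, rpm=0)
throttle_to(7820): rpm ← 7820
set_airspeed(27.47): V ← 27.47 m/s
adjust_throttle(-428): rpm ← 7820 -428 = 7392
adjust_throttle(-1669): rpm ← 7392 -1669 = 5723
throttle_to(8184): rpm ← 8184
set_airspeed(61.09): V ← 61.09 m/s
final state: V = 61.09 m/s, rpm = 8184 → n = rpm/60 = 136.400000 rev/s
J = V / (n·D) = 61.09 / (136.400000 × 1.469) = 0.304884
regime bands: climb J<0.3802 | cruise [0.3802, 0.7604) | windmill J≥0.7604
J = 0.3049 → climb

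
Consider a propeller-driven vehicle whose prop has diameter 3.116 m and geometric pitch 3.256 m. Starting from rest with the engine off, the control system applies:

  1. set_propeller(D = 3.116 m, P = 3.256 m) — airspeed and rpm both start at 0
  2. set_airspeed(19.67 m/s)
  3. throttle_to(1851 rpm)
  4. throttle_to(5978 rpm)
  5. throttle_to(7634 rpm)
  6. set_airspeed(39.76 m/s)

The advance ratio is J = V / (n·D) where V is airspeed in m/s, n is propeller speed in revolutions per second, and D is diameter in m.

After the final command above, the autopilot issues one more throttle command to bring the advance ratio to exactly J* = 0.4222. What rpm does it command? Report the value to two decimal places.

set_propeller: D = 3.116 m, P = 3.256 m (p = P/D = 1.044929); state ← (V=0, rpm=0)
set_airspeed(19.67): V ← 19.67 m/s
throttle_to(1851): rpm ← 1851
throttle_to(5978): rpm ← 5978
throttle_to(7634): rpm ← 7634
set_airspeed(39.76): V ← 39.76 m/s
final state: V = 39.76 m/s, rpm = 7634 → n = rpm/60 = 127.233333 rev/s
target J* = 0.4222; solve J* = V/(n·D) for n: n = V/(J*·D) = 39.76/(0.4222 × 3.116) = 30.222522 rev/s
rpm = 60·n = 1813.351301

rpm = 1813.35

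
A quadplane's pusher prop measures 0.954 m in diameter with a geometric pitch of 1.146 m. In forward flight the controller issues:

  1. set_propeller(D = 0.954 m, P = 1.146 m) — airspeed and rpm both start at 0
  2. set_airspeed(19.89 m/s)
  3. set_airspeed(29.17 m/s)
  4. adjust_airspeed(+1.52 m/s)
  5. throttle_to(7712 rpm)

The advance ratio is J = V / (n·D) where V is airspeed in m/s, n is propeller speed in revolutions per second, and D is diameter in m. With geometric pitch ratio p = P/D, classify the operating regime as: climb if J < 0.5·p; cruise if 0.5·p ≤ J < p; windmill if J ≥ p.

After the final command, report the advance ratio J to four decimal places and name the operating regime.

J = 0.2503, regime = climb

set_propeller: D = 0.954 m, P = 1.146 m (p = P/D = 1.201258); state ← (V=0, rpm=0)
set_airspeed(19.89): V ← 19.89 m/s
set_airspeed(29.17): V ← 29.17 m/s
adjust_airspeed(+1.52): V ← 29.17 +1.52 = 30.69 m/s
throttle_to(7712): rpm ← 7712
final state: V = 30.69 m/s, rpm = 7712 → n = rpm/60 = 128.533333 rev/s
J = V / (n·D) = 30.69 / (128.533333 × 0.954) = 0.250284
regime bands: climb J<0.6006 | cruise [0.6006, 1.2013) | windmill J≥1.2013
J = 0.2503 → climb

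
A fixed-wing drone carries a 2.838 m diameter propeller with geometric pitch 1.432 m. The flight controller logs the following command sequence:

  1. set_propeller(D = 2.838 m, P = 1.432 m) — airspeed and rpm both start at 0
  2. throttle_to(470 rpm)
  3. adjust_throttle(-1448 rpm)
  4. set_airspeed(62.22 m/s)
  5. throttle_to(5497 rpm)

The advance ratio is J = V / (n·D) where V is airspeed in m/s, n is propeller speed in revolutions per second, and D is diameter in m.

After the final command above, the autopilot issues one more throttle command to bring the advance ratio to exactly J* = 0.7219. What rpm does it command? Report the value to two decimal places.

set_propeller: D = 2.838 m, P = 1.432 m (p = P/D = 0.504581); state ← (V=0, rpm=0)
throttle_to(470): rpm ← 470
adjust_throttle(-1448): rpm ← 470 -1448 = -978
set_airspeed(62.22): V ← 62.22 m/s
throttle_to(5497): rpm ← 5497
final state: V = 62.22 m/s, rpm = 5497 → n = rpm/60 = 91.616667 rev/s
target J* = 0.7219; solve J* = V/(n·D) for n: n = V/(J*·D) = 62.22/(0.7219 × 2.838) = 30.369705 rev/s
rpm = 60·n = 1822.182302

rpm = 1822.18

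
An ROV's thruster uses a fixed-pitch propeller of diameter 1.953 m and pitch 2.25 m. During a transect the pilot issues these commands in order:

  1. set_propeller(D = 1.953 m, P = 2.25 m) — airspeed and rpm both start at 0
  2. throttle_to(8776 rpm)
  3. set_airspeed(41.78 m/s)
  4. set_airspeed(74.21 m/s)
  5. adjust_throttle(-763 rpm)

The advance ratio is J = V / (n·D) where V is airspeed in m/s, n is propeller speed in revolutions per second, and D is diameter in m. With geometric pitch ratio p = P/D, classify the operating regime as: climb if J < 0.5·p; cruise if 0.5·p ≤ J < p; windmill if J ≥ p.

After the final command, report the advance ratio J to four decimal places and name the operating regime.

J = 0.2845, regime = climb

set_propeller: D = 1.953 m, P = 2.25 m (p = P/D = 1.152074); state ← (V=0, rpm=0)
throttle_to(8776): rpm ← 8776
set_airspeed(41.78): V ← 41.78 m/s
set_airspeed(74.21): V ← 74.21 m/s
adjust_throttle(-763): rpm ← 8776 -763 = 8013
final state: V = 74.21 m/s, rpm = 8013 → n = rpm/60 = 133.550000 rev/s
J = V / (n·D) = 74.21 / (133.550000 × 1.953) = 0.284522
regime bands: climb J<0.5760 | cruise [0.5760, 1.1521) | windmill J≥1.1521
J = 0.2845 → climb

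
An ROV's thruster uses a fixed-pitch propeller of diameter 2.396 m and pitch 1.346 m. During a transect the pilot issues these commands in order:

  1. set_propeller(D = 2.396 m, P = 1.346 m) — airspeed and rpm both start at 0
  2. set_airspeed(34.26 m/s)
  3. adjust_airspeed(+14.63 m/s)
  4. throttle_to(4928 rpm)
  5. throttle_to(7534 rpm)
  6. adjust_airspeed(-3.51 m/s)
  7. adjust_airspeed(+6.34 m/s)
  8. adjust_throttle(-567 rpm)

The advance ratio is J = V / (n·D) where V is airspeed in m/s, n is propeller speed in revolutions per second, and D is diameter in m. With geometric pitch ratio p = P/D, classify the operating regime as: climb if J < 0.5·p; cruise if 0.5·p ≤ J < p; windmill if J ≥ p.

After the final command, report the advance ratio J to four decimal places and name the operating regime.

set_propeller: D = 2.396 m, P = 1.346 m (p = P/D = 0.561770); state ← (V=0, rpm=0)
set_airspeed(34.26): V ← 34.26 m/s
adjust_airspeed(+14.63): V ← 34.26 +14.63 = 48.89 m/s
throttle_to(4928): rpm ← 4928
throttle_to(7534): rpm ← 7534
adjust_airspeed(-3.51): V ← 48.89 -3.51 = 45.38 m/s
adjust_airspeed(+6.34): V ← 45.38 +6.34 = 51.72 m/s
adjust_throttle(-567): rpm ← 7534 -567 = 6967
final state: V = 51.72 m/s, rpm = 6967 → n = rpm/60 = 116.116667 rev/s
J = V / (n·D) = 51.72 / (116.116667 × 2.396) = 0.185899
regime bands: climb J<0.2809 | cruise [0.2809, 0.5618) | windmill J≥0.5618
J = 0.1859 → climb

J = 0.1859, regime = climb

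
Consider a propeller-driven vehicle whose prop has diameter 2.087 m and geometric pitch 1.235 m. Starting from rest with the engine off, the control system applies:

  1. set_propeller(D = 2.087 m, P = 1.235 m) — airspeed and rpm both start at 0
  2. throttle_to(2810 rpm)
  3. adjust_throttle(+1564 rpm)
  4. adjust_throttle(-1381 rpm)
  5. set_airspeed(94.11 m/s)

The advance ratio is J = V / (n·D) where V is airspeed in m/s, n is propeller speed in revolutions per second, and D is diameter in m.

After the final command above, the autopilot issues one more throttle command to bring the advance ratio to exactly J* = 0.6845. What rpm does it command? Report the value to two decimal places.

set_propeller: D = 2.087 m, P = 1.235 m (p = P/D = 0.591759); state ← (V=0, rpm=0)
throttle_to(2810): rpm ← 2810
adjust_throttle(+1564): rpm ← 2810 +1564 = 4374
adjust_throttle(-1381): rpm ← 4374 -1381 = 2993
set_airspeed(94.11): V ← 94.11 m/s
final state: V = 94.11 m/s, rpm = 2993 → n = rpm/60 = 49.883333 rev/s
target J* = 0.6845; solve J* = V/(n·D) for n: n = V/(J*·D) = 94.11/(0.6845 × 2.087) = 65.877919 rev/s
rpm = 60·n = 3952.675140

rpm = 3952.68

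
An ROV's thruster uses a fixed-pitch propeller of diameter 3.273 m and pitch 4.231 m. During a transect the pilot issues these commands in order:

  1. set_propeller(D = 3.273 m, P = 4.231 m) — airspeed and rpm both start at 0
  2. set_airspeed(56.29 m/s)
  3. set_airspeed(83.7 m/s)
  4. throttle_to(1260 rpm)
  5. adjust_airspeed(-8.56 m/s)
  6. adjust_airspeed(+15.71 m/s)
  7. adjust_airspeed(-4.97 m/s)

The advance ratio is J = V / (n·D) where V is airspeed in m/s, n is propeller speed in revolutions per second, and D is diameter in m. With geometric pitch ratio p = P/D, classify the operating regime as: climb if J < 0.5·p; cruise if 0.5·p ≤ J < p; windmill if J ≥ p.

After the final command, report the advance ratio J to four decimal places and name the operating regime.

set_propeller: D = 3.273 m, P = 4.231 m (p = P/D = 1.292698); state ← (V=0, rpm=0)
set_airspeed(56.29): V ← 56.29 m/s
set_airspeed(83.7): V ← 83.7 m/s
throttle_to(1260): rpm ← 1260
adjust_airspeed(-8.56): V ← 83.7 -8.56 = 75.14 m/s
adjust_airspeed(+15.71): V ← 75.14 +15.71 = 90.85 m/s
adjust_airspeed(-4.97): V ← 90.85 -4.97 = 85.88 m/s
final state: V = 85.88 m/s, rpm = 1260 → n = rpm/60 = 21.000000 rev/s
J = V / (n·D) = 85.88 / (21.000000 × 3.273) = 1.249473
regime bands: climb J<0.6463 | cruise [0.6463, 1.2927) | windmill J≥1.2927
J = 1.2495 → cruise

J = 1.2495, regime = cruise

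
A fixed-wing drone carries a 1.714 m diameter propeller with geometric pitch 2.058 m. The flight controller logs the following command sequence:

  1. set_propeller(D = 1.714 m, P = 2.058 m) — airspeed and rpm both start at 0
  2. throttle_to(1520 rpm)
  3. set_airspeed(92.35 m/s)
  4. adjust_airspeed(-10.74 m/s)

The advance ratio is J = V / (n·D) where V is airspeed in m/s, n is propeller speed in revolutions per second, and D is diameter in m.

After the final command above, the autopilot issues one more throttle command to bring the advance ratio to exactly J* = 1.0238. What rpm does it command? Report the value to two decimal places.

set_propeller: D = 1.714 m, P = 2.058 m (p = P/D = 1.200700); state ← (V=0, rpm=0)
throttle_to(1520): rpm ← 1520
set_airspeed(92.35): V ← 92.35 m/s
adjust_airspeed(-10.74): V ← 92.35 -10.74 = 81.61 m/s
final state: V = 81.61 m/s, rpm = 1520 → n = rpm/60 = 25.333333 rev/s
target J* = 1.0238; solve J* = V/(n·D) for n: n = V/(J*·D) = 81.61/(1.0238 × 1.714) = 46.506905 rev/s
rpm = 60·n = 2790.414278

rpm = 2790.41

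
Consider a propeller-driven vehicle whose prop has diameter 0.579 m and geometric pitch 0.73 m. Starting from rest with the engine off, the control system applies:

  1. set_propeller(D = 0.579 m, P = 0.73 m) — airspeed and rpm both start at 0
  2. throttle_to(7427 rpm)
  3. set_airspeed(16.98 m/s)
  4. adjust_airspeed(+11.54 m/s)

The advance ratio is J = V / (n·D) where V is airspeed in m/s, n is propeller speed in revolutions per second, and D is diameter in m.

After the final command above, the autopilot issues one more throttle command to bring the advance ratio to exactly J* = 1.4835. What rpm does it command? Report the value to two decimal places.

set_propeller: D = 0.579 m, P = 0.73 m (p = P/D = 1.260794); state ← (V=0, rpm=0)
throttle_to(7427): rpm ← 7427
set_airspeed(16.98): V ← 16.98 m/s
adjust_airspeed(+11.54): V ← 16.98 +11.54 = 28.52 m/s
final state: V = 28.52 m/s, rpm = 7427 → n = rpm/60 = 123.783333 rev/s
target J* = 1.4835; solve J* = V/(n·D) for n: n = V/(J*·D) = 28.52/(1.4835 × 0.579) = 33.203465 rev/s
rpm = 60·n = 1992.207897

rpm = 1992.21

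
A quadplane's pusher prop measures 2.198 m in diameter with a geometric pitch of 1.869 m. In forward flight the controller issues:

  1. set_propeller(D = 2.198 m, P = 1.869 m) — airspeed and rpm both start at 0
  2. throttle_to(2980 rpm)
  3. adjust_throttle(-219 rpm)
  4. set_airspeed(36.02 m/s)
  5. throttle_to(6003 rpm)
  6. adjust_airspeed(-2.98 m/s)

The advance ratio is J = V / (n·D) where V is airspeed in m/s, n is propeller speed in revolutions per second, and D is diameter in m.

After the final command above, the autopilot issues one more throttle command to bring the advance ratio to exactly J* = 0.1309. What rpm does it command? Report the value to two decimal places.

rpm = 6890.08

set_propeller: D = 2.198 m, P = 1.869 m (p = P/D = 0.850318); state ← (V=0, rpm=0)
throttle_to(2980): rpm ← 2980
adjust_throttle(-219): rpm ← 2980 -219 = 2761
set_airspeed(36.02): V ← 36.02 m/s
throttle_to(6003): rpm ← 6003
adjust_airspeed(-2.98): V ← 36.02 -2.98 = 33.04 m/s
final state: V = 33.04 m/s, rpm = 6003 → n = rpm/60 = 100.050000 rev/s
target J* = 0.1309; solve J* = V/(n·D) for n: n = V/(J*·D) = 33.04/(0.1309 × 2.198) = 114.834585 rev/s
rpm = 60·n = 6890.075080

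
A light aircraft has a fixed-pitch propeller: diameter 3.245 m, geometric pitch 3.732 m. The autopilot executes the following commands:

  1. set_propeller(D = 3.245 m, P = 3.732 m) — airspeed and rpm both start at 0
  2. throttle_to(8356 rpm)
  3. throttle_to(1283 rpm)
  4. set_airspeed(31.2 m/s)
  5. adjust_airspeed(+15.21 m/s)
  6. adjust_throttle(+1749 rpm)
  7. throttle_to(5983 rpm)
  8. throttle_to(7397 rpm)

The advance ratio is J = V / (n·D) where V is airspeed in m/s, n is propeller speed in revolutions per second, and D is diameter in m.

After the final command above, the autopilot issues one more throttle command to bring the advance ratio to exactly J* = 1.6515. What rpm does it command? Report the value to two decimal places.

rpm = 519.60

set_propeller: D = 3.245 m, P = 3.732 m (p = P/D = 1.150077); state ← (V=0, rpm=0)
throttle_to(8356): rpm ← 8356
throttle_to(1283): rpm ← 1283
set_airspeed(31.2): V ← 31.2 m/s
adjust_airspeed(+15.21): V ← 31.2 +15.21 = 46.41 m/s
adjust_throttle(+1749): rpm ← 1283 +1749 = 3032
throttle_to(5983): rpm ← 5983
throttle_to(7397): rpm ← 7397
final state: V = 46.41 m/s, rpm = 7397 → n = rpm/60 = 123.283333 rev/s
target J* = 1.6515; solve J* = V/(n·D) for n: n = V/(J*·D) = 46.41/(1.6515 × 3.245) = 8.660008 rev/s
rpm = 60·n = 519.600475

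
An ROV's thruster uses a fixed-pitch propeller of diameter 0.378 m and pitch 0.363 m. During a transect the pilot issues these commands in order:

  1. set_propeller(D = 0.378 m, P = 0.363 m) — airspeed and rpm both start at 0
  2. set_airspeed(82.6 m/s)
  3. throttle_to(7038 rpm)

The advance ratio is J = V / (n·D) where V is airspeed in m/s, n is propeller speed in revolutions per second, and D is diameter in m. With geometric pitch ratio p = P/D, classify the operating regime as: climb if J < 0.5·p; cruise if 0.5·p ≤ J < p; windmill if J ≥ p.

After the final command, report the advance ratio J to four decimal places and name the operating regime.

J = 1.8629, regime = windmill

set_propeller: D = 0.378 m, P = 0.363 m (p = P/D = 0.960317); state ← (V=0, rpm=0)
set_airspeed(82.6): V ← 82.6 m/s
throttle_to(7038): rpm ← 7038
final state: V = 82.6 m/s, rpm = 7038 → n = rpm/60 = 117.300000 rev/s
J = V / (n·D) = 82.6 / (117.300000 × 0.378) = 1.862903
regime bands: climb J<0.4802 | cruise [0.4802, 0.9603) | windmill J≥0.9603
J = 1.8629 → windmill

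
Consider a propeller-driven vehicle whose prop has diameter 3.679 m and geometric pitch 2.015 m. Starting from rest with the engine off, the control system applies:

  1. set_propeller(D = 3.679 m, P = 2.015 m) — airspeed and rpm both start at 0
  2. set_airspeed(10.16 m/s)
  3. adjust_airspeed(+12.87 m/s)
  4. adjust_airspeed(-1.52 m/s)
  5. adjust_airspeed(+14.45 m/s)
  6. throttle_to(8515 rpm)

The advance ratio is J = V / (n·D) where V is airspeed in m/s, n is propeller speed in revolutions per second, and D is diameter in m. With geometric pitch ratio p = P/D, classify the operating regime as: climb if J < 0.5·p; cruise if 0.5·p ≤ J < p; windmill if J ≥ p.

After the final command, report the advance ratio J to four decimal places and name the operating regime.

set_propeller: D = 3.679 m, P = 2.015 m (p = P/D = 0.547703); state ← (V=0, rpm=0)
set_airspeed(10.16): V ← 10.16 m/s
adjust_airspeed(+12.87): V ← 10.16 +12.87 = 23.03 m/s
adjust_airspeed(-1.52): V ← 23.03 -1.52 = 21.51 m/s
adjust_airspeed(+14.45): V ← 21.51 +14.45 = 35.96 m/s
throttle_to(8515): rpm ← 8515
final state: V = 35.96 m/s, rpm = 8515 → n = rpm/60 = 141.916667 rev/s
J = V / (n·D) = 35.96 / (141.916667 × 3.679) = 0.068874
regime bands: climb J<0.2739 | cruise [0.2739, 0.5477) | windmill J≥0.5477
J = 0.0689 → climb

J = 0.0689, regime = climb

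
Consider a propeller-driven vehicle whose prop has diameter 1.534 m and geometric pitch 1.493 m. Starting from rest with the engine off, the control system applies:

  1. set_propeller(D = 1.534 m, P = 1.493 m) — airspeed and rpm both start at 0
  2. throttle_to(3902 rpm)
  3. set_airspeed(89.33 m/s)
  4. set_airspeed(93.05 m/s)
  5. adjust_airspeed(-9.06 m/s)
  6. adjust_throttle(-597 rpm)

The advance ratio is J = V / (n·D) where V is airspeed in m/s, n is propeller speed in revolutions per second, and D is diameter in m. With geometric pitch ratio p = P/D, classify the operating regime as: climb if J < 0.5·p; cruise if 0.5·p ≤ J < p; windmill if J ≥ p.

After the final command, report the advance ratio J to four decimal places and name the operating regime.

J = 0.9940, regime = windmill

set_propeller: D = 1.534 m, P = 1.493 m (p = P/D = 0.973272); state ← (V=0, rpm=0)
throttle_to(3902): rpm ← 3902
set_airspeed(89.33): V ← 89.33 m/s
set_airspeed(93.05): V ← 93.05 m/s
adjust_airspeed(-9.06): V ← 93.05 -9.06 = 83.99 m/s
adjust_throttle(-597): rpm ← 3902 -597 = 3305
final state: V = 83.99 m/s, rpm = 3305 → n = rpm/60 = 55.083333 rev/s
J = V / (n·D) = 83.99 / (55.083333 × 1.534) = 0.993990
regime bands: climb J<0.4866 | cruise [0.4866, 0.9733) | windmill J≥0.9733
J = 0.9940 → windmill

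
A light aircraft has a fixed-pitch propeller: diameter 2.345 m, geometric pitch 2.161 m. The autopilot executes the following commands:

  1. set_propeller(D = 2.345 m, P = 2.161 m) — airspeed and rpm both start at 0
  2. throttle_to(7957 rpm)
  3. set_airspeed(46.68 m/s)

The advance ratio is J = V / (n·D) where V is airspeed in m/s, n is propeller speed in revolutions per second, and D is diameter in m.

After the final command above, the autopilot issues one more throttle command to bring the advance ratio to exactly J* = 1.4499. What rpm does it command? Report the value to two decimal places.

set_propeller: D = 2.345 m, P = 2.161 m (p = P/D = 0.921535); state ← (V=0, rpm=0)
throttle_to(7957): rpm ← 7957
set_airspeed(46.68): V ← 46.68 m/s
final state: V = 46.68 m/s, rpm = 7957 → n = rpm/60 = 132.616667 rev/s
target J* = 1.4499; solve J* = V/(n·D) for n: n = V/(J*·D) = 46.68/(1.4499 × 2.345) = 13.729349 rev/s
rpm = 60·n = 823.760951

rpm = 823.76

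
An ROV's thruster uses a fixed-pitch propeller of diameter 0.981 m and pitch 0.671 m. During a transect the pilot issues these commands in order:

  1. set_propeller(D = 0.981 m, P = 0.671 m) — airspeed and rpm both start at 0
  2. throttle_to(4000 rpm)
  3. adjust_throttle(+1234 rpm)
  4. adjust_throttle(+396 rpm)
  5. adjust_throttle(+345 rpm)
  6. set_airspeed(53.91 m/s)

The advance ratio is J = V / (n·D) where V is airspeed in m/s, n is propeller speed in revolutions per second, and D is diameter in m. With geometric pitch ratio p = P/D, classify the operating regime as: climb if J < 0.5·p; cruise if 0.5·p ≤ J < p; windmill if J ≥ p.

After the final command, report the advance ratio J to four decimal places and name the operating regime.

J = 0.5518, regime = cruise

set_propeller: D = 0.981 m, P = 0.671 m (p = P/D = 0.683996); state ← (V=0, rpm=0)
throttle_to(4000): rpm ← 4000
adjust_throttle(+1234): rpm ← 4000 +1234 = 5234
adjust_throttle(+396): rpm ← 5234 +396 = 5630
adjust_throttle(+345): rpm ← 5630 +345 = 5975
set_airspeed(53.91): V ← 53.91 m/s
final state: V = 53.91 m/s, rpm = 5975 → n = rpm/60 = 99.583333 rev/s
J = V / (n·D) = 53.91 / (99.583333 × 0.981) = 0.551841
regime bands: climb J<0.3420 | cruise [0.3420, 0.6840) | windmill J≥0.6840
J = 0.5518 → cruise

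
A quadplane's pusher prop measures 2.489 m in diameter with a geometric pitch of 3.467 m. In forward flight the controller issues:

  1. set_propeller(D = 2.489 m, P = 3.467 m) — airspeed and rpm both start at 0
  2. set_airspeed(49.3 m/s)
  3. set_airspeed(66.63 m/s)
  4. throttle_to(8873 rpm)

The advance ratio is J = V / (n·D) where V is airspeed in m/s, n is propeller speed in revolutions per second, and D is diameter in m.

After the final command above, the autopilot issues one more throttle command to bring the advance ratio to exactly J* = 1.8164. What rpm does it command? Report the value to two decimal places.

set_propeller: D = 2.489 m, P = 3.467 m (p = P/D = 1.392929); state ← (V=0, rpm=0)
set_airspeed(49.3): V ← 49.3 m/s
set_airspeed(66.63): V ← 66.63 m/s
throttle_to(8873): rpm ← 8873
final state: V = 66.63 m/s, rpm = 8873 → n = rpm/60 = 147.883333 rev/s
target J* = 1.8164; solve J* = V/(n·D) for n: n = V/(J*·D) = 66.63/(1.8164 × 2.489) = 14.737826 rev/s
rpm = 60·n = 884.269557

rpm = 884.27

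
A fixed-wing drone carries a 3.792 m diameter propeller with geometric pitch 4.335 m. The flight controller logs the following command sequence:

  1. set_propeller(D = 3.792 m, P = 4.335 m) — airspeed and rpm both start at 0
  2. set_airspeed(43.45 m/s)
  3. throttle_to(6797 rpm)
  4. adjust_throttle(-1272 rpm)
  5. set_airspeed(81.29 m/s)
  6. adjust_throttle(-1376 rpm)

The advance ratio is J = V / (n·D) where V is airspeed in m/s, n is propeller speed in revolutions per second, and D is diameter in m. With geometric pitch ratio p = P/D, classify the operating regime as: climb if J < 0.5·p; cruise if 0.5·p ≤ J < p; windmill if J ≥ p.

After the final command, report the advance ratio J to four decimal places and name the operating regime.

set_propeller: D = 3.792 m, P = 4.335 m (p = P/D = 1.143196); state ← (V=0, rpm=0)
set_airspeed(43.45): V ← 43.45 m/s
throttle_to(6797): rpm ← 6797
adjust_throttle(-1272): rpm ← 6797 -1272 = 5525
set_airspeed(81.29): V ← 81.29 m/s
adjust_throttle(-1376): rpm ← 5525 -1376 = 4149
final state: V = 81.29 m/s, rpm = 4149 → n = rpm/60 = 69.150000 rev/s
J = V / (n·D) = 81.29 / (69.150000 × 3.792) = 0.310011
regime bands: climb J<0.5716 | cruise [0.5716, 1.1432) | windmill J≥1.1432
J = 0.3100 → climb

J = 0.3100, regime = climb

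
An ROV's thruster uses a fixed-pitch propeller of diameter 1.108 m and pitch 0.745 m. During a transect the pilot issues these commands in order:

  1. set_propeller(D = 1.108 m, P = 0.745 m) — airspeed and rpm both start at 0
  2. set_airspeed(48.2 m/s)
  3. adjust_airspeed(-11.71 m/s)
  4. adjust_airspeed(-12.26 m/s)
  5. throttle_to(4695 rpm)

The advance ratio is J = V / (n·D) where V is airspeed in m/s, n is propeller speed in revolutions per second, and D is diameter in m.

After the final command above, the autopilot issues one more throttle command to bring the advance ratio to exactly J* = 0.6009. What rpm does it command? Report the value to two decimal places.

set_propeller: D = 1.108 m, P = 0.745 m (p = P/D = 0.672383); state ← (V=0, rpm=0)
set_airspeed(48.2): V ← 48.2 m/s
adjust_airspeed(-11.71): V ← 48.2 -11.71 = 36.49 m/s
adjust_airspeed(-12.26): V ← 36.49 -12.26 = 24.23 m/s
throttle_to(4695): rpm ← 4695
final state: V = 24.23 m/s, rpm = 4695 → n = rpm/60 = 78.250000 rev/s
target J* = 0.6009; solve J* = V/(n·D) for n: n = V/(J*·D) = 24.23/(0.6009 × 1.108) = 36.392463 rev/s
rpm = 60·n = 2183.547783

rpm = 2183.55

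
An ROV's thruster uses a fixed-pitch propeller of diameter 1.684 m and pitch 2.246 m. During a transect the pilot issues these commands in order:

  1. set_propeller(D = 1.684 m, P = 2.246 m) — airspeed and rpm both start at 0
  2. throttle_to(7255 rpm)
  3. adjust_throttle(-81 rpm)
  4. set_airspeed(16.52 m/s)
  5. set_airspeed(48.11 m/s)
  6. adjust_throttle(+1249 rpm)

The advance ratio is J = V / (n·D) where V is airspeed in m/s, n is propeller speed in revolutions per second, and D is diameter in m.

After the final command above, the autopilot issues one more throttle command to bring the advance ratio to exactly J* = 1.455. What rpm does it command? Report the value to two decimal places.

rpm = 1178.10

set_propeller: D = 1.684 m, P = 2.246 m (p = P/D = 1.333729); state ← (V=0, rpm=0)
throttle_to(7255): rpm ← 7255
adjust_throttle(-81): rpm ← 7255 -81 = 7174
set_airspeed(16.52): V ← 16.52 m/s
set_airspeed(48.11): V ← 48.11 m/s
adjust_throttle(+1249): rpm ← 7174 +1249 = 8423
final state: V = 48.11 m/s, rpm = 8423 → n = rpm/60 = 140.383333 rev/s
target J* = 1.455; solve J* = V/(n·D) for n: n = V/(J*·D) = 48.11/(1.455 × 1.684) = 19.634972 rev/s
rpm = 60·n = 1178.098293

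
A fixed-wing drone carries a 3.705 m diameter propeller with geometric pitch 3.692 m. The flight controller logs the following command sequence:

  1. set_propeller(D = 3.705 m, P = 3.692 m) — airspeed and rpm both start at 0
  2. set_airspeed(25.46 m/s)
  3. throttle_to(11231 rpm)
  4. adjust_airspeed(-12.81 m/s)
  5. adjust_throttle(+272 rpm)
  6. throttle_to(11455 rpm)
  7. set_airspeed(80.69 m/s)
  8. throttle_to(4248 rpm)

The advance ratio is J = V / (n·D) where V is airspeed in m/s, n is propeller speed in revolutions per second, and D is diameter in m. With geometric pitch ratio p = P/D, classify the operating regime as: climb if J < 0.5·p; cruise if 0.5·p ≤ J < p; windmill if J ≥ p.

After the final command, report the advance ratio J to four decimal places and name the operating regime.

set_propeller: D = 3.705 m, P = 3.692 m (p = P/D = 0.996491); state ← (V=0, rpm=0)
set_airspeed(25.46): V ← 25.46 m/s
throttle_to(11231): rpm ← 11231
adjust_airspeed(-12.81): V ← 25.46 -12.81 = 12.65 m/s
adjust_throttle(+272): rpm ← 11231 +272 = 11503
throttle_to(11455): rpm ← 11455
set_airspeed(80.69): V ← 80.69 m/s
throttle_to(4248): rpm ← 4248
final state: V = 80.69 m/s, rpm = 4248 → n = rpm/60 = 70.800000 rev/s
J = V / (n·D) = 80.69 / (70.800000 × 3.705) = 0.307608
regime bands: climb J<0.4982 | cruise [0.4982, 0.9965) | windmill J≥0.9965
J = 0.3076 → climb

J = 0.3076, regime = climb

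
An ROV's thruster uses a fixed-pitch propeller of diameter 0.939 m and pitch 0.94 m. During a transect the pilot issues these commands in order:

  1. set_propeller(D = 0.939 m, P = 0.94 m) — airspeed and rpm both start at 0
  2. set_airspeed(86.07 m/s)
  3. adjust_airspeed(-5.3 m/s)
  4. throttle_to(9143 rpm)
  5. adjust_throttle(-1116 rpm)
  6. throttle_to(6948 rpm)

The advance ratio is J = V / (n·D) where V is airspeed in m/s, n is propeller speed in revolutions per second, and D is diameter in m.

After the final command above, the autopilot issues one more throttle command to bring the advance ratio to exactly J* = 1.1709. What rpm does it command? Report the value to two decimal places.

set_propeller: D = 0.939 m, P = 0.94 m (p = P/D = 1.001065); state ← (V=0, rpm=0)
set_airspeed(86.07): V ← 86.07 m/s
adjust_airspeed(-5.3): V ← 86.07 -5.3 = 80.77 m/s
throttle_to(9143): rpm ← 9143
adjust_throttle(-1116): rpm ← 9143 -1116 = 8027
throttle_to(6948): rpm ← 6948
final state: V = 80.77 m/s, rpm = 6948 → n = rpm/60 = 115.800000 rev/s
target J* = 1.1709; solve J* = V/(n·D) for n: n = V/(J*·D) = 80.77/(1.1709 × 0.939) = 73.462328 rev/s
rpm = 60·n = 4407.739657

rpm = 4407.74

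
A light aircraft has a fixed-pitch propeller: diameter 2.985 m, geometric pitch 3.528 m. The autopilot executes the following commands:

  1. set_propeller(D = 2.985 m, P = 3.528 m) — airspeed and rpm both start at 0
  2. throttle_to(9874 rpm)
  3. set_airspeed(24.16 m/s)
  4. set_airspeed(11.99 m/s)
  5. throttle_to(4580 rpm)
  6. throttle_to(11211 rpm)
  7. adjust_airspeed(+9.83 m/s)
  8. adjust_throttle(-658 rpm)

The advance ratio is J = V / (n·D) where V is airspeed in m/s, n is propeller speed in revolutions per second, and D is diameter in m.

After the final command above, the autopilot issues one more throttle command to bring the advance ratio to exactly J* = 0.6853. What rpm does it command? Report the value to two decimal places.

rpm = 640.00

set_propeller: D = 2.985 m, P = 3.528 m (p = P/D = 1.181910); state ← (V=0, rpm=0)
throttle_to(9874): rpm ← 9874
set_airspeed(24.16): V ← 24.16 m/s
set_airspeed(11.99): V ← 11.99 m/s
throttle_to(4580): rpm ← 4580
throttle_to(11211): rpm ← 11211
adjust_airspeed(+9.83): V ← 11.99 +9.83 = 21.82 m/s
adjust_throttle(-658): rpm ← 11211 -658 = 10553
final state: V = 21.82 m/s, rpm = 10553 → n = rpm/60 = 175.883333 rev/s
target J* = 0.6853; solve J* = V/(n·D) for n: n = V/(J*·D) = 21.82/(0.6853 × 2.985) = 10.666690 rev/s
rpm = 60·n = 640.001408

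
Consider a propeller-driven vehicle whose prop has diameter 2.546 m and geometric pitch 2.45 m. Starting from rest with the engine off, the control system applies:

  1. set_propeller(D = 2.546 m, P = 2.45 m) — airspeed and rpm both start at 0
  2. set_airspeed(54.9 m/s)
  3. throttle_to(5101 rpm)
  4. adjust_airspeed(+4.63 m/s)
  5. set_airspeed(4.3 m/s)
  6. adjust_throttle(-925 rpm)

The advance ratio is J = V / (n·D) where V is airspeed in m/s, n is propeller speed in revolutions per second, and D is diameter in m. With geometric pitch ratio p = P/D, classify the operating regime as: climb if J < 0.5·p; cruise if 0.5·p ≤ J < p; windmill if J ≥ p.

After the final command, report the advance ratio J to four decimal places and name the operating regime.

J = 0.0243, regime = climb

set_propeller: D = 2.546 m, P = 2.45 m (p = P/D = 0.962294); state ← (V=0, rpm=0)
set_airspeed(54.9): V ← 54.9 m/s
throttle_to(5101): rpm ← 5101
adjust_airspeed(+4.63): V ← 54.9 +4.63 = 59.53 m/s
set_airspeed(4.3): V ← 4.3 m/s
adjust_throttle(-925): rpm ← 5101 -925 = 4176
final state: V = 4.3 m/s, rpm = 4176 → n = rpm/60 = 69.600000 rev/s
J = V / (n·D) = 4.3 / (69.600000 × 2.546) = 0.024266
regime bands: climb J<0.4811 | cruise [0.4811, 0.9623) | windmill J≥0.9623
J = 0.0243 → climb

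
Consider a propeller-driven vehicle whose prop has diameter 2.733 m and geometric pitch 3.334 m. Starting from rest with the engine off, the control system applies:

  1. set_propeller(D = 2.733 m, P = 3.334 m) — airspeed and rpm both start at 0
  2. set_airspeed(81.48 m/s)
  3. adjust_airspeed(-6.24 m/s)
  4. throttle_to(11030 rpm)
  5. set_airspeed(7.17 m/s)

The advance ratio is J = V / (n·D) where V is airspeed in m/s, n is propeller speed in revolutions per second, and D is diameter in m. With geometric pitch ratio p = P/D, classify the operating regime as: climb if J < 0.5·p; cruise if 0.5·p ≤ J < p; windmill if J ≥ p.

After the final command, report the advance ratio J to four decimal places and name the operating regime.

set_propeller: D = 2.733 m, P = 3.334 m (p = P/D = 1.219905); state ← (V=0, rpm=0)
set_airspeed(81.48): V ← 81.48 m/s
adjust_airspeed(-6.24): V ← 81.48 -6.24 = 75.24 m/s
throttle_to(11030): rpm ← 11030
set_airspeed(7.17): V ← 7.17 m/s
final state: V = 7.17 m/s, rpm = 11030 → n = rpm/60 = 183.833333 rev/s
J = V / (n·D) = 7.17 / (183.833333 × 2.733) = 0.014271
regime bands: climb J<0.6100 | cruise [0.6100, 1.2199) | windmill J≥1.2199
J = 0.0143 → climb

J = 0.0143, regime = climb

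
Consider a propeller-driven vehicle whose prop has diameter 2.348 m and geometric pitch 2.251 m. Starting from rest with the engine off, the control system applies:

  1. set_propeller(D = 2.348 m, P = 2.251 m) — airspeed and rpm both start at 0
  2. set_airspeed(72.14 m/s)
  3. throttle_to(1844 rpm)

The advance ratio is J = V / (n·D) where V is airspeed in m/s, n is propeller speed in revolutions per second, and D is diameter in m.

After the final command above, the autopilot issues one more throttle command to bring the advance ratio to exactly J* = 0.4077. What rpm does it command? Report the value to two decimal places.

rpm = 4521.56

set_propeller: D = 2.348 m, P = 2.251 m (p = P/D = 0.958688); state ← (V=0, rpm=0)
set_airspeed(72.14): V ← 72.14 m/s
throttle_to(1844): rpm ← 1844
final state: V = 72.14 m/s, rpm = 1844 → n = rpm/60 = 30.733333 rev/s
target J* = 0.4077; solve J* = V/(n·D) for n: n = V/(J*·D) = 72.14/(0.4077 × 2.348) = 75.359383 rev/s
rpm = 60·n = 4521.562979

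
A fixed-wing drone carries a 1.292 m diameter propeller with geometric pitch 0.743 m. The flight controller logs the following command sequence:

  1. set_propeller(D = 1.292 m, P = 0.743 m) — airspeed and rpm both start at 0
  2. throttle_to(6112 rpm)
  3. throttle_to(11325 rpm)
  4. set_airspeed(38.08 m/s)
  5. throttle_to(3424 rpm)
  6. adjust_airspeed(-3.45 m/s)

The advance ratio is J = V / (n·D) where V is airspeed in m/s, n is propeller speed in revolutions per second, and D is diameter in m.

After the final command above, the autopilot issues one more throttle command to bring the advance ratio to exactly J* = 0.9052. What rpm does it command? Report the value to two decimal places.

set_propeller: D = 1.292 m, P = 0.743 m (p = P/D = 0.575077); state ← (V=0, rpm=0)
throttle_to(6112): rpm ← 6112
throttle_to(11325): rpm ← 11325
set_airspeed(38.08): V ← 38.08 m/s
throttle_to(3424): rpm ← 3424
adjust_airspeed(-3.45): V ← 38.08 -3.45 = 34.63 m/s
final state: V = 34.63 m/s, rpm = 3424 → n = rpm/60 = 57.066667 rev/s
target J* = 0.9052; solve J* = V/(n·D) for n: n = V/(J*·D) = 34.63/(0.9052 × 1.292) = 29.610479 rev/s
rpm = 60·n = 1776.628739

rpm = 1776.63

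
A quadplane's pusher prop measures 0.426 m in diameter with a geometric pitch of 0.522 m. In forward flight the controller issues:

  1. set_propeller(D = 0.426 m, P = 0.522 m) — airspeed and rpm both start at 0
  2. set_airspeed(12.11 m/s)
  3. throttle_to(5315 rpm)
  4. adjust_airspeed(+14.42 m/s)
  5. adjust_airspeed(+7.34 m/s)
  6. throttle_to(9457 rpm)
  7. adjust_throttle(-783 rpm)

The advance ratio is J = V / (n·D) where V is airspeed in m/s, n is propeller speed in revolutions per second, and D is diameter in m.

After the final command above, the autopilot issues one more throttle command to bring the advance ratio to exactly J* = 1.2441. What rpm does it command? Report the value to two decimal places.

rpm = 3834.44

set_propeller: D = 0.426 m, P = 0.522 m (p = P/D = 1.225352); state ← (V=0, rpm=0)
set_airspeed(12.11): V ← 12.11 m/s
throttle_to(5315): rpm ← 5315
adjust_airspeed(+14.42): V ← 12.11 +14.42 = 26.53 m/s
adjust_airspeed(+7.34): V ← 26.53 +7.34 = 33.87 m/s
throttle_to(9457): rpm ← 9457
adjust_throttle(-783): rpm ← 9457 -783 = 8674
final state: V = 33.87 m/s, rpm = 8674 → n = rpm/60 = 144.566667 rev/s
target J* = 1.2441; solve J* = V/(n·D) for n: n = V/(J*·D) = 33.87/(1.2441 × 0.426) = 63.907276 rev/s
rpm = 60·n = 3834.436569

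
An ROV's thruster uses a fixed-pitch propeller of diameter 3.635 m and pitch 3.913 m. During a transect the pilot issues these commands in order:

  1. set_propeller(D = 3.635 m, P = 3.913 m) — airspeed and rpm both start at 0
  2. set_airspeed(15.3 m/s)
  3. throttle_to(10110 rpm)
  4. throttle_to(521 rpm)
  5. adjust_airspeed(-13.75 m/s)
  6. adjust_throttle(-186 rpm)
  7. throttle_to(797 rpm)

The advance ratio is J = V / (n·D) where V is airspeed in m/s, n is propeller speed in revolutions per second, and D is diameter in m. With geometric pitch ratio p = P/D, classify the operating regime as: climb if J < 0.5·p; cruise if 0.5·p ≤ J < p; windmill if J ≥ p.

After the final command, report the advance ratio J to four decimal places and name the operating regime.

set_propeller: D = 3.635 m, P = 3.913 m (p = P/D = 1.076479); state ← (V=0, rpm=0)
set_airspeed(15.3): V ← 15.3 m/s
throttle_to(10110): rpm ← 10110
throttle_to(521): rpm ← 521
adjust_airspeed(-13.75): V ← 15.3 -13.75 = 1.55 m/s
adjust_throttle(-186): rpm ← 521 -186 = 335
throttle_to(797): rpm ← 797
final state: V = 1.55 m/s, rpm = 797 → n = rpm/60 = 13.283333 rev/s
J = V / (n·D) = 1.55 / (13.283333 × 3.635) = 0.032101
regime bands: climb J<0.5382 | cruise [0.5382, 1.0765) | windmill J≥1.0765
J = 0.0321 → climb

J = 0.0321, regime = climb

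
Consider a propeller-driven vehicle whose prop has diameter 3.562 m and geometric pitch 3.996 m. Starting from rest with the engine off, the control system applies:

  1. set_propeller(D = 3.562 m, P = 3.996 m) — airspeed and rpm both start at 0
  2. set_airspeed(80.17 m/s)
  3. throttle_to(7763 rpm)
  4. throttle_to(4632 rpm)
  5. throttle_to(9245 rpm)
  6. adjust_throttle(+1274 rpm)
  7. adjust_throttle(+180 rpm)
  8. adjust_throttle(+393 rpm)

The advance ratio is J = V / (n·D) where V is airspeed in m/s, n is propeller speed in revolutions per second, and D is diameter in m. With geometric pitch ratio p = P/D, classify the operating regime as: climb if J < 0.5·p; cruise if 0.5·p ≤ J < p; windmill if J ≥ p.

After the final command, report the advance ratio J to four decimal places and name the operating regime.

set_propeller: D = 3.562 m, P = 3.996 m (p = P/D = 1.121842); state ← (V=0, rpm=0)
set_airspeed(80.17): V ← 80.17 m/s
throttle_to(7763): rpm ← 7763
throttle_to(4632): rpm ← 4632
throttle_to(9245): rpm ← 9245
adjust_throttle(+1274): rpm ← 9245 +1274 = 10519
adjust_throttle(+180): rpm ← 10519 +180 = 10699
adjust_throttle(+393): rpm ← 10699 +393 = 11092
final state: V = 80.17 m/s, rpm = 11092 → n = rpm/60 = 184.866667 rev/s
J = V / (n·D) = 80.17 / (184.866667 × 3.562) = 0.121747
regime bands: climb J<0.5609 | cruise [0.5609, 1.1218) | windmill J≥1.1218
J = 0.1217 → climb

J = 0.1217, regime = climb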